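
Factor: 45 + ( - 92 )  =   - 47 = -47^1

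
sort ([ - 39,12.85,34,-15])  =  [ - 39,  -  15,12.85,34 ]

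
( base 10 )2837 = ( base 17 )9DF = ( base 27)3o2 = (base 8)5425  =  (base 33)2JW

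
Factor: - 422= - 2^1*211^1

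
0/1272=0 =0.00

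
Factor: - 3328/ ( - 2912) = 2^3*7^ ( - 1 ) = 8/7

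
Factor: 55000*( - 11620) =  - 2^5 * 5^5 * 7^1*11^1 * 83^1 = - 639100000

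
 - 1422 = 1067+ - 2489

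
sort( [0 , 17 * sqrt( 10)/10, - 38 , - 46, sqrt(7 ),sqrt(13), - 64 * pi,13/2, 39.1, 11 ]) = [-64 * pi, - 46, - 38, 0, sqrt(7), sqrt( 13 ), 17*sqrt( 10)/10,13/2,11,39.1]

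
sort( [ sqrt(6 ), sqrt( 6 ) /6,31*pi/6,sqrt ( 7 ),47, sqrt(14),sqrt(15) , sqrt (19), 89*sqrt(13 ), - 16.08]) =[ - 16.08, sqrt( 6 )/6,sqrt( 6), sqrt ( 7 ),sqrt( 14), sqrt (15 ), sqrt( 19), 31*pi/6, 47, 89*sqrt( 13 )]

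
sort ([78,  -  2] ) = [  -  2, 78 ] 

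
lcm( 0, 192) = 0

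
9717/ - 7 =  - 1389+ 6/7 = -1388.14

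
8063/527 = 8063/527 = 15.30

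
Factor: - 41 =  - 41^1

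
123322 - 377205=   -  253883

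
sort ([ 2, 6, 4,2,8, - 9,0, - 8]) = [ - 9, - 8,0,2,2, 4,6,8 ] 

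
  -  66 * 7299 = - 481734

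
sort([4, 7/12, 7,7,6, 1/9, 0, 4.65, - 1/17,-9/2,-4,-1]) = [ - 9/2 ,-4,-1, - 1/17, 0, 1/9, 7/12, 4, 4.65, 6, 7,7 ]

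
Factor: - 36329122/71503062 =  - 3^ ( - 1 ) * 73^(-1 )*163249^( - 1 ) * 18164561^1 = - 18164561/35751531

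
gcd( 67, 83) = 1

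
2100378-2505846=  - 405468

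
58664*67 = 3930488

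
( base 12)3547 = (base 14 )2259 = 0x1747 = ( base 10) 5959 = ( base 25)9D9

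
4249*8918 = 37892582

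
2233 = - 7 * ( - 319 )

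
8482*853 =7235146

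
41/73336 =41/73336= 0.00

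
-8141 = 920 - 9061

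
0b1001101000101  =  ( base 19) dcc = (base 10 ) 4933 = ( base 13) 2326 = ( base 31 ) 544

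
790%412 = 378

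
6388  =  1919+4469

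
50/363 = 50/363 = 0.14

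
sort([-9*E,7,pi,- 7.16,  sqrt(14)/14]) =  [ - 9*E,-7.16,sqrt( 14)/14,pi,7] 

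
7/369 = 7/369 =0.02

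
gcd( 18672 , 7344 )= 48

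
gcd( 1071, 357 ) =357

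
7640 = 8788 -1148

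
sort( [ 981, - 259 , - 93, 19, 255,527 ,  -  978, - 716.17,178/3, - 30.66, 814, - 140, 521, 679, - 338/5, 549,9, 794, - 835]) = [ - 978,-835, - 716.17, - 259, - 140,-93,-338/5,-30.66, 9,19,178/3,255, 521,  527, 549,679,794, 814, 981]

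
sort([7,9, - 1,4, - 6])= [ - 6, -1,4, 7,9]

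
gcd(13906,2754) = 34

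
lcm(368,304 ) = 6992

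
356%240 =116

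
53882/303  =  53882/303= 177.83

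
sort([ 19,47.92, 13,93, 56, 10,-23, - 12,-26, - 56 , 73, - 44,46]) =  [ - 56,- 44, - 26, - 23, - 12, 10, 13,  19 , 46, 47.92,56,73,93]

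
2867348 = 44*65167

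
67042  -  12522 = 54520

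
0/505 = 0 = 0.00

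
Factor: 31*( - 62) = - 1922 = - 2^1*31^2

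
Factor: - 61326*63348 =-3884879448 = - 2^3*3^3*3407^1*5279^1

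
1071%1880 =1071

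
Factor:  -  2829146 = -2^1*1414573^1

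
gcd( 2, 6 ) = 2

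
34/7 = 34/7 = 4.86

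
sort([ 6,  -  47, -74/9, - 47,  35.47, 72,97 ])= [ - 47, - 47,  -  74/9, 6,  35.47,72,  97 ] 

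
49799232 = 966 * 51552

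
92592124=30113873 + 62478251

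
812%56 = 28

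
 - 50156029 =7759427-57915456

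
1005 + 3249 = 4254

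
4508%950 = 708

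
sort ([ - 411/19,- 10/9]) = [-411/19,  -  10/9]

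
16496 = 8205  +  8291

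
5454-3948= 1506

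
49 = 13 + 36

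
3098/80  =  38 + 29/40 = 38.73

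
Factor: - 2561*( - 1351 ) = 7^1*13^1*193^1*197^1 = 3459911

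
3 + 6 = 9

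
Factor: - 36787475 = -5^2*1471499^1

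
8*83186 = 665488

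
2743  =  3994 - 1251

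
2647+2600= 5247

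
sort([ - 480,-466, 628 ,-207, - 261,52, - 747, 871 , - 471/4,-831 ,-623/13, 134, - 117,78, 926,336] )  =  [- 831, - 747 ,- 480, -466,-261,-207 ,-471/4,  -  117, - 623/13, 52, 78,  134,336, 628, 871,  926]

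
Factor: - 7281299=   -  53^1 * 137383^1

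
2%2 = 0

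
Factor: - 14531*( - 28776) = 418144056 = 2^3*3^1*11^2*109^1*1321^1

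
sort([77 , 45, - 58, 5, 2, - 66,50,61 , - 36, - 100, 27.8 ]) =[-100, - 66,-58, - 36, 2,5,27.8,45,50, 61,  77] 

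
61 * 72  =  4392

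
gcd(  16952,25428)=8476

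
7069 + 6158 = 13227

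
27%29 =27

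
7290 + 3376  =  10666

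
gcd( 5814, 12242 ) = 2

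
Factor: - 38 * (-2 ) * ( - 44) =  - 3344 = - 2^4 * 11^1 * 19^1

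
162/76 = 2 + 5/38   =  2.13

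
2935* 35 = 102725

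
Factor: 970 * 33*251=8034510=2^1* 3^1 * 5^1 * 11^1* 97^1* 251^1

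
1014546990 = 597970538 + 416576452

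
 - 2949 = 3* (-983) 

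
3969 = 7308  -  3339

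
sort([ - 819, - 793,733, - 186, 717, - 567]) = [ - 819, - 793,-567, - 186, 717 , 733] 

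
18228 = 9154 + 9074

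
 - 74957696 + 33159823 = -41797873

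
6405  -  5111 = 1294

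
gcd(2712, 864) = 24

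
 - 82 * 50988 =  - 4181016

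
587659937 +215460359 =803120296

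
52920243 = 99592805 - 46672562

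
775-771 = 4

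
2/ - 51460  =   - 1/25730 =-0.00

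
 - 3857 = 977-4834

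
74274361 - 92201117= - 17926756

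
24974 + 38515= 63489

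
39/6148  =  39/6148=0.01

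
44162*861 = 38023482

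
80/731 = 80/731  =  0.11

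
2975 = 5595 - 2620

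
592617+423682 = 1016299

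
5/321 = 5/321=0.02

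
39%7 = 4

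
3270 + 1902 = 5172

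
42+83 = 125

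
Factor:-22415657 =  - 11^1  *  2037787^1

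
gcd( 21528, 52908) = 12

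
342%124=94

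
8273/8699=8273/8699 = 0.95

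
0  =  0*8077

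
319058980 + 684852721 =1003911701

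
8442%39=18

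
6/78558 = 1/13093 = 0.00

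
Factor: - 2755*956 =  - 2^2*5^1 * 19^1*29^1*239^1 = - 2633780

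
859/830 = 1 + 29/830=   1.03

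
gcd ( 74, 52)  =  2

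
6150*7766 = 47760900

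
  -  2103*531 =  - 1116693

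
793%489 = 304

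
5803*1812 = 10515036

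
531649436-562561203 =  - 30911767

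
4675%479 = 364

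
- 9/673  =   - 9/673  =  -0.01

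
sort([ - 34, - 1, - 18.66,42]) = [- 34, - 18.66, - 1, 42]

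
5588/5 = 5588/5 = 1117.60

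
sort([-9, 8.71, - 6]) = [ - 9, - 6,8.71] 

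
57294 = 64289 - 6995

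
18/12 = 1 + 1/2 = 1.50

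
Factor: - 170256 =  - 2^4  *  3^1*3547^1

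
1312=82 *16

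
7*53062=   371434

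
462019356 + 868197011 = 1330216367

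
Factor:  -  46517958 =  - 2^1 * 3^2* 2584331^1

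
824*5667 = 4669608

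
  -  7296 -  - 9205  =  1909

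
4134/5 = 826+ 4/5 =826.80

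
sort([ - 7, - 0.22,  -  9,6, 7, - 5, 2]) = [ - 9, - 7, - 5, - 0.22, 2, 6,7]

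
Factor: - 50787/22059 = -3^2 * 11^1 *43^(-1 ) = - 99/43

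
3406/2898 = 1703/1449 = 1.18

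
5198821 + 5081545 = 10280366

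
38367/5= 38367/5=7673.40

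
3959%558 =53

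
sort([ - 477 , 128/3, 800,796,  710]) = [ - 477 , 128/3,710,796,800]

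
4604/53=86  +  46/53 = 86.87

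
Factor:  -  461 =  - 461^1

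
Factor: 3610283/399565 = 5^( - 1 )*157^(-1)*509^( -1) * 3610283^1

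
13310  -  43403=  -  30093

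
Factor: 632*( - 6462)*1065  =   - 4349442960 = -2^4*3^3*5^1*71^1*79^1*359^1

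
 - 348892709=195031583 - 543924292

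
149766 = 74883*2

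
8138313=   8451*963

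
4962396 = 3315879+1646517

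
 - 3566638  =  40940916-44507554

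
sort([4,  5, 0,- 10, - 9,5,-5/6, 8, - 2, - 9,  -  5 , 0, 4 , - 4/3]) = [-10,  -  9, - 9,-5, - 2, - 4/3,-5/6, 0, 0, 4,  4,5 , 5,8]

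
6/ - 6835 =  - 1 + 6829/6835 = -0.00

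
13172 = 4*3293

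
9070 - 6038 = 3032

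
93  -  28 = 65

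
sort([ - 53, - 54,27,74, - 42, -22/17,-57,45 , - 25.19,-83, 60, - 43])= [ - 83,  -  57, - 54,  -  53 , - 43, - 42,-25.19, - 22/17,  27,45, 60, 74 ]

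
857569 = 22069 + 835500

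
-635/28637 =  - 1 + 28002/28637 = - 0.02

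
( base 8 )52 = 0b101010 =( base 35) 17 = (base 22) 1k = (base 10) 42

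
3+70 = 73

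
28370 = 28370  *1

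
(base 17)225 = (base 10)617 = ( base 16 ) 269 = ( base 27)mn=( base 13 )386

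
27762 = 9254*3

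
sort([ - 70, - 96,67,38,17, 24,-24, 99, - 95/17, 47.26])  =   [- 96,-70, - 24, - 95/17,  17, 24,38, 47.26,67, 99] 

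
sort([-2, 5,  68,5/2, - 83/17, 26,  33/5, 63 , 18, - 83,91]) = [ - 83, - 83/17,- 2,5/2,5, 33/5, 18 , 26,63, 68, 91 ] 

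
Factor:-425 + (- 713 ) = -2^1*569^1 = - 1138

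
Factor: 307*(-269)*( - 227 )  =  227^1 * 269^1 * 307^1  =  18746341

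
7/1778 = 1/254= 0.00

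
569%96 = 89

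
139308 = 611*228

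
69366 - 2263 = 67103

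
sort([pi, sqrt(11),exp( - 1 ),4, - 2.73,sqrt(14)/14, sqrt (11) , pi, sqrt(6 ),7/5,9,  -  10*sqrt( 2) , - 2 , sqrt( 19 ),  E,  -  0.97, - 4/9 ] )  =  [ - 10*sqrt(2), - 2.73, - 2 , - 0.97, - 4/9,sqrt( 14)/14,exp( - 1 ), 7/5,  sqrt(6),E, pi,pi,sqrt(11),  sqrt(11 ),4, sqrt( 19 ), 9 ] 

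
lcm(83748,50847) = 1423716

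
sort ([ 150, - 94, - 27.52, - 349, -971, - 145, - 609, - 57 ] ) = [ - 971,-609, - 349, - 145, - 94,  -  57, - 27.52,150]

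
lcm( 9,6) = 18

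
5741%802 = 127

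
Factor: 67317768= 2^3 * 3^2*7^2 * 19081^1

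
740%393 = 347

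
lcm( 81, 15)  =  405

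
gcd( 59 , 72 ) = 1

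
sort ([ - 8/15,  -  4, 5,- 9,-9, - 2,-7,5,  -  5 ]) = [-9,  -  9,-7, -5 , - 4,-2 , - 8/15,5,5 ] 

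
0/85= 0 = 0.00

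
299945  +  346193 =646138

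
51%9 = 6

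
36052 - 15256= 20796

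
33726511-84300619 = -50574108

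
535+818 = 1353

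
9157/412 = 22 + 93/412 = 22.23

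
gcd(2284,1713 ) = 571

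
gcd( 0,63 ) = 63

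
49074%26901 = 22173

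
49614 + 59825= 109439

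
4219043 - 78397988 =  - 74178945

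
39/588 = 13/196= 0.07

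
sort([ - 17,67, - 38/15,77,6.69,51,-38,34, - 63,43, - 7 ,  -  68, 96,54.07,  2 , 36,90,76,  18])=[ - 68, - 63, -38,-17, - 7,-38/15,  2, 6.69,18,34,36,43,51,54.07, 67,76,  77, 90 , 96 ] 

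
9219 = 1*9219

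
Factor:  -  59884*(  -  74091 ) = 2^2*3^1*11^1*1361^1*24697^1 = 4436865444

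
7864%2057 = 1693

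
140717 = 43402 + 97315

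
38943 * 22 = 856746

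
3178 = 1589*2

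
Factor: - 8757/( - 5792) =2^( - 5)*3^2 * 7^1*139^1*181^(-1 )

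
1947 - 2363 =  - 416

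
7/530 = 7/530 = 0.01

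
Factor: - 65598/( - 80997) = 2^1*7^(- 2)*13^1*19^ ( - 1)*29^1 = 754/931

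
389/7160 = 389/7160 = 0.05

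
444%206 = 32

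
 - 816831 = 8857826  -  9674657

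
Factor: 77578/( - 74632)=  - 79/76 = -2^( - 2)*19^( -1)*79^1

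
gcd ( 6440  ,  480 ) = 40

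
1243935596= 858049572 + 385886024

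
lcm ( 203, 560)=16240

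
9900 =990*10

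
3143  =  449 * 7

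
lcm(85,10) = 170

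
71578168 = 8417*8504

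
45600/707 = 64  +  352/707 =64.50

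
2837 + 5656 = 8493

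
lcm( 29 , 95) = 2755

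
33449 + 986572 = 1020021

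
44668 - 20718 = 23950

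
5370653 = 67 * 80159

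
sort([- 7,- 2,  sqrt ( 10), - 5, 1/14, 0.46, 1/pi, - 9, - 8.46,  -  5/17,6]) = [- 9 ,-8.46, - 7, - 5,  -  2,-5/17,1/14 , 1/pi, 0.46,sqrt (10 ), 6 ] 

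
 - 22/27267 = -1 +27245/27267 = -0.00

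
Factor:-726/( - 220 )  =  2^ ( - 1)*3^1*5^ ( - 1 )*11^1 = 33/10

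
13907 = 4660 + 9247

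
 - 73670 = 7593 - 81263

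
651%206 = 33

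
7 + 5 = 12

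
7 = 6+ 1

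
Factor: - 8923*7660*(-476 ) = 32534685680 = 2^4 * 5^1*7^1*17^1 * 383^1 * 8923^1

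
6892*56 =385952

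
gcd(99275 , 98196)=1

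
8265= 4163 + 4102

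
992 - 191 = 801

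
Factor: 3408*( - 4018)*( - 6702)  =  91772791488 = 2^6*3^2*7^2*41^1*71^1*1117^1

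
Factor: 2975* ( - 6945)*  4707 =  - 97253092125 = - 3^3* 5^3*7^1 *17^1 * 463^1*523^1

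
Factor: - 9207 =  - 3^3*11^1*31^1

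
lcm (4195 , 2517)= 12585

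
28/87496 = 7/21874 = 0.00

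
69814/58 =1203+20/29  =  1203.69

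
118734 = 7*16962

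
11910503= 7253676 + 4656827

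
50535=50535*1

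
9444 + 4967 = 14411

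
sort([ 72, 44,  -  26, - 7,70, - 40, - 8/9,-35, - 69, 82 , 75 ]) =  [ - 69, - 40,  -  35,  -  26,-7,-8/9, 44, 70,72,75, 82]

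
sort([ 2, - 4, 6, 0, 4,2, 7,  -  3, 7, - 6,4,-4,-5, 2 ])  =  [  -  6,  -  5, - 4, - 4, - 3, 0,2, 2 , 2, 4, 4, 6, 7, 7 ]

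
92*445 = 40940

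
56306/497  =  56306/497 = 113.29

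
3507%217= 35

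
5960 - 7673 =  - 1713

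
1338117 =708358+629759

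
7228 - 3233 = 3995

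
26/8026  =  13/4013 = 0.00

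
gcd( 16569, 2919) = 21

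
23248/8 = 2906=2906.00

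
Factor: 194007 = 3^1*11^1*5879^1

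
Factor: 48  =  2^4*3^1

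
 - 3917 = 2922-6839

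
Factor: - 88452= - 2^2 * 3^5 * 7^1*13^1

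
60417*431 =26039727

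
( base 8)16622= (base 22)fe2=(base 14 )2A8A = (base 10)7570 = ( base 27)aaa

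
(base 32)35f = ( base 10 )3247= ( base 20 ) 827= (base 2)110010101111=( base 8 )6257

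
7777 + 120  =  7897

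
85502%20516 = 3438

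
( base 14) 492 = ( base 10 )912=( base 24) 1e0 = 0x390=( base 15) 40C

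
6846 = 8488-1642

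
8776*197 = 1728872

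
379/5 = 379/5 = 75.80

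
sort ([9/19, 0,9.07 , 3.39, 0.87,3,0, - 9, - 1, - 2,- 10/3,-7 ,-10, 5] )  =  [ - 10, - 9, - 7, - 10/3, - 2,-1,0,0, 9/19,0.87,3, 3.39,5,9.07]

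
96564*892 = 86135088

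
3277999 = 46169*71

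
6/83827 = 6/83827=0.00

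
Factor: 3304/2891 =2^3 * 7^( - 1) =8/7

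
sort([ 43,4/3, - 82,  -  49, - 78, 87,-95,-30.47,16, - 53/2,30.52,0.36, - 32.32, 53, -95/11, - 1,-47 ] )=[ - 95,-82, - 78, - 49, - 47, - 32.32 ,-30.47, - 53/2, - 95/11, - 1,0.36, 4/3,  16, 30.52,43, 53, 87]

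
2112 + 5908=8020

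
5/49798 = 5/49798=0.00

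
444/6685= 444/6685 = 0.07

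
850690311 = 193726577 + 656963734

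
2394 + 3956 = 6350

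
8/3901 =8/3901 = 0.00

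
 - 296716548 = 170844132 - 467560680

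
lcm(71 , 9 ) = 639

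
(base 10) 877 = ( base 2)1101101101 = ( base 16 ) 36d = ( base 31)S9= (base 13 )526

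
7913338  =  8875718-962380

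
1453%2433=1453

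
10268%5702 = 4566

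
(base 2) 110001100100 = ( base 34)2pa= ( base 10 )3172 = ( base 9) 4314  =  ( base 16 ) C64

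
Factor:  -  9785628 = -2^2*3^2 * 229^1*1187^1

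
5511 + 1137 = 6648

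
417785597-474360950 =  - 56575353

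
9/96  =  3/32 =0.09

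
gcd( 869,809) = 1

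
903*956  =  863268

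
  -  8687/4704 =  - 2 + 103/672=- 1.85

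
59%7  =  3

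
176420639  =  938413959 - 761993320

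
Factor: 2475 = 3^2* 5^2 *11^1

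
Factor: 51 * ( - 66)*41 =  - 2^1* 3^2*11^1*17^1*41^1  =  -138006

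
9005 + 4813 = 13818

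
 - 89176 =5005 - 94181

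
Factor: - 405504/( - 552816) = 256/349 = 2^8*349^( - 1)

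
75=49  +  26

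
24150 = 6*4025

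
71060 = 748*95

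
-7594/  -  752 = 10 + 37/376 =10.10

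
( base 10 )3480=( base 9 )4686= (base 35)2TF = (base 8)6630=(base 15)1070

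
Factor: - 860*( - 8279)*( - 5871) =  - 41801167740  =  - 2^2  *  3^1*5^1 * 17^1*19^1*43^1 * 103^1*487^1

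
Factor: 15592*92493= 1442150856 = 2^3*3^2*43^1*239^1*1949^1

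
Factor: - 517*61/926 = - 31537/926  =  - 2^( - 1 )*11^1*47^1*61^1*463^( - 1)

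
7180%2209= 553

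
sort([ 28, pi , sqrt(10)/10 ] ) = [ sqrt( 10)/10,pi, 28]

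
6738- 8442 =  - 1704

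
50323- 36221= 14102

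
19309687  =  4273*4519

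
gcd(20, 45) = 5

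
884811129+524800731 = 1409611860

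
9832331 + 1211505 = 11043836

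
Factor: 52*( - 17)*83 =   -  2^2*13^1*17^1*83^1 = - 73372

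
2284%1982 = 302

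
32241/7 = 32241/7 =4605.86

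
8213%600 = 413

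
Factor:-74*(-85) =6290 = 2^1*5^1*17^1*37^1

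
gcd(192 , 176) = 16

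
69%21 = 6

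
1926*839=1615914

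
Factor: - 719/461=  - 461^(  -  1 )*719^1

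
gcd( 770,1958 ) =22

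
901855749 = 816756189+85099560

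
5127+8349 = 13476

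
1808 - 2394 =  - 586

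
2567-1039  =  1528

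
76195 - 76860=-665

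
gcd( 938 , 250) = 2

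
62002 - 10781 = 51221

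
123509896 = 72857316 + 50652580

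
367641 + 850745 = 1218386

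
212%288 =212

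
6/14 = 3/7 = 0.43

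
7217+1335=8552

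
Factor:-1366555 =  - 5^1*273311^1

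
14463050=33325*434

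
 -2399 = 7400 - 9799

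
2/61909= 2/61909 = 0.00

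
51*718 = 36618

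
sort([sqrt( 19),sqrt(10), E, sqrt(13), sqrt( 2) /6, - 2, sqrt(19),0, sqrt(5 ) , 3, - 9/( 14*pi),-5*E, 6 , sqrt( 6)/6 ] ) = [ - 5*E, - 2 , - 9/( 14*pi ), 0, sqrt( 2)/6, sqrt(6)/6, sqrt( 5 ),E, 3, sqrt( 10), sqrt ( 13), sqrt( 19), sqrt(  19),6]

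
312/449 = 312/449 = 0.69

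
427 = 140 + 287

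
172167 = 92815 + 79352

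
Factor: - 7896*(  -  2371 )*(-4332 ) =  -81101174112 = - 2^5*3^2*7^1*19^2*47^1*2371^1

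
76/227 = 76/227 = 0.33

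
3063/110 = 3063/110 =27.85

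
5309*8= 42472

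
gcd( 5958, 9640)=2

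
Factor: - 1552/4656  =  -1/3 = - 3^( - 1)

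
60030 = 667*90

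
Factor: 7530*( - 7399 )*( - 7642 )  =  425769979740 = 2^2*3^1*5^1* 7^2*151^1*251^1  *3821^1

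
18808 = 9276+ 9532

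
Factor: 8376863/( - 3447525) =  - 3^( - 1) * 5^( - 2)*11^1*43^( - 1 )*1069^(  -  1)*761533^1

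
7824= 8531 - 707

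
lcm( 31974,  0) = 0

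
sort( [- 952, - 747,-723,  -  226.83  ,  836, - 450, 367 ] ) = [ - 952, -747,  -  723,- 450, - 226.83, 367, 836 ] 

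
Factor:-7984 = -2^4*499^1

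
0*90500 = 0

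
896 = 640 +256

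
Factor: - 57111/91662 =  - 19037/30554 =- 2^(-1 )*15277^( - 1) * 19037^1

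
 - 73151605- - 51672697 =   -  21478908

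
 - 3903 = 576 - 4479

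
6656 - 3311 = 3345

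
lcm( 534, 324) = 28836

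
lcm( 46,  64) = 1472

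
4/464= 1/116 = 0.01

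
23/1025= 23/1025 = 0.02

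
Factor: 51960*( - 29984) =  - 1557968640= - 2^8*3^1 * 5^1*433^1*937^1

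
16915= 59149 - 42234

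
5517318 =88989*62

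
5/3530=1/706= 0.00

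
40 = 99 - 59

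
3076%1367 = 342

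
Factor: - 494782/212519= -2^1*223^ ( - 1) * 953^ ( - 1) * 247391^1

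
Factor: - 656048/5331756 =  -  2^2*3^( - 1) * 131^1*313^1*643^(-1) * 691^( - 1 )  =  - 164012/1332939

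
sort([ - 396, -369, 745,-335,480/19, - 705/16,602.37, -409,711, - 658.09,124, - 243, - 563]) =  [ - 658.09, - 563, - 409, - 396, - 369, - 335, - 243  , - 705/16,480/19 , 124,602.37 , 711,745]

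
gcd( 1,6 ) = 1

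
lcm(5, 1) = 5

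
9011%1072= 435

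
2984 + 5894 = 8878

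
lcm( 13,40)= 520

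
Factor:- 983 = - 983^1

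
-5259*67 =-352353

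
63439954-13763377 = 49676577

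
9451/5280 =1 + 4171/5280=1.79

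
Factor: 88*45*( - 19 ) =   -  2^3*3^2*5^1*11^1*19^1 =- 75240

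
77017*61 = 4698037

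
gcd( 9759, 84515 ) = 1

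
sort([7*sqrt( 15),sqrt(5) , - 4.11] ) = [ - 4.11 , sqrt(5),7  *sqrt ( 15 )]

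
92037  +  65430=157467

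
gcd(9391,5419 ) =1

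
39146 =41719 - 2573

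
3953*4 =15812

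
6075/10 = 607 + 1/2=607.50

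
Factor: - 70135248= - 2^4 * 3^1*1461151^1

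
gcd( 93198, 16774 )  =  2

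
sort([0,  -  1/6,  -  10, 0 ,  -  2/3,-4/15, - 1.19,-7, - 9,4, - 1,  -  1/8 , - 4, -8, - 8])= [  -  10, -9, - 8, - 8, - 7, - 4,-1.19, - 1, - 2/3, -4/15,  -  1/6,- 1/8 , 0, 0,4]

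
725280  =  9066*80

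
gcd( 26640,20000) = 80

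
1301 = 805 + 496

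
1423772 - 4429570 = -3005798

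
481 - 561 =  -  80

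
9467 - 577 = 8890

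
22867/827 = 22867/827= 27.65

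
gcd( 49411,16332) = 1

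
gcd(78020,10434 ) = 94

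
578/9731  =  578/9731 = 0.06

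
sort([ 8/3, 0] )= [ 0,8/3]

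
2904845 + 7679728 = 10584573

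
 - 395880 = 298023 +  - 693903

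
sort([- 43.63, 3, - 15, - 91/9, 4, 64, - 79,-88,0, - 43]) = [- 88, - 79, - 43.63, - 43 , - 15, - 91/9,0, 3, 4,64]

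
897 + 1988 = 2885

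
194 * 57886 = 11229884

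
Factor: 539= 7^2*11^1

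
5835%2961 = 2874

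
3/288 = 1/96 = 0.01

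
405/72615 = 27/4841=0.01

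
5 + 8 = 13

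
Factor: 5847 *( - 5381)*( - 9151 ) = 287915231757 = 3^1* 1949^1*5381^1*9151^1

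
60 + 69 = 129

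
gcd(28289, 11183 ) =1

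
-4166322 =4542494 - 8708816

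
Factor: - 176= - 2^4*11^1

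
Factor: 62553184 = 2^5 * 113^1*17299^1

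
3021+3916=6937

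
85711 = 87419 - 1708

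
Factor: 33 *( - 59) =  - 1947 = - 3^1* 11^1*59^1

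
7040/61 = 7040/61 = 115.41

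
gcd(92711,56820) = 1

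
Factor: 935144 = 2^3*7^1*16699^1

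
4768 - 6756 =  - 1988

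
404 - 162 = 242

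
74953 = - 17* ( - 4409)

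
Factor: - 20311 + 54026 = 33715 = 5^1*11^1* 613^1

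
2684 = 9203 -6519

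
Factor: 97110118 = 2^1* 7^1*79^1*87803^1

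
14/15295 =2/2185 = 0.00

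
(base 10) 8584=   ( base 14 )31b2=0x2188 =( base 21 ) j9g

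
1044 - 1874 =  - 830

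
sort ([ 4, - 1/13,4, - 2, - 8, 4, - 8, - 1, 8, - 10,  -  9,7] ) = [ - 10, - 9, - 8 , - 8, - 2, - 1, - 1/13, 4, 4, 4, 7,8]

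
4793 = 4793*1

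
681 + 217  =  898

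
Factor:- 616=-2^3*7^1 * 11^1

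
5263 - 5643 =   -  380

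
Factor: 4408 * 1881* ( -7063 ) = - 2^3*3^2*7^1 *11^1* 19^2*29^1  *1009^1 = -58562497224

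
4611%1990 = 631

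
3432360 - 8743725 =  - 5311365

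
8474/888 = 9 + 241/444 = 9.54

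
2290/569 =4 + 14/569 = 4.02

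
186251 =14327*13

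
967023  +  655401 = 1622424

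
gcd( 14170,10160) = 10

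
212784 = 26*8184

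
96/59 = 1 + 37/59=1.63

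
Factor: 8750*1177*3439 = 35417401250 = 2^1*5^4*7^1*11^1*19^1*107^1*181^1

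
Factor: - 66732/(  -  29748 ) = 83/37 = 37^( - 1) * 83^1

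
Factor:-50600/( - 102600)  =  253/513 =3^( - 3)*11^1 *19^( - 1 ) * 23^1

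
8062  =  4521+3541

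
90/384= 15/64 = 0.23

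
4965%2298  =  369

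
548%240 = 68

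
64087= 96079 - 31992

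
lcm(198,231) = 1386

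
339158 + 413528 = 752686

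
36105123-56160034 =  - 20054911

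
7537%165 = 112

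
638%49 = 1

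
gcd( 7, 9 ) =1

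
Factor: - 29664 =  - 2^5  *3^2*103^1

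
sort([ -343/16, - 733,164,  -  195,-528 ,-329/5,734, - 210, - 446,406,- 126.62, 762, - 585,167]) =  [ - 733, - 585,  -  528 , - 446, - 210,-195 , - 126.62,- 329/5, - 343/16, 164,167, 406, 734,762]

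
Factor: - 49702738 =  - 2^1*211^1*117779^1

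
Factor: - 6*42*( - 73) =18396=2^2*3^2*7^1 * 73^1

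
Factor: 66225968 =2^4*89^1 * 46507^1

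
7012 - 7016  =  - 4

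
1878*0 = 0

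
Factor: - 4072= - 2^3*509^1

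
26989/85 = 26989/85   =  317.52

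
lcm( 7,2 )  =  14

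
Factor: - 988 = - 2^2*13^1*19^1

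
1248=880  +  368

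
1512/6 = 252 =252.00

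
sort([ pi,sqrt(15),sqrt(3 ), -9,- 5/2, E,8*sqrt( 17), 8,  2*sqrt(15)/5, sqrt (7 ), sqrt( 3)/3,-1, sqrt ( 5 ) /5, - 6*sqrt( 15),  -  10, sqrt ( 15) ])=[ - 6*sqrt ( 15 ), - 10, -9,-5/2, - 1, sqrt( 5) /5 , sqrt (3)/3, 2*sqrt( 15 ) /5, sqrt( 3 ), sqrt(7 ), E,pi,sqrt( 15) , sqrt( 15 ),  8, 8*sqrt( 17)]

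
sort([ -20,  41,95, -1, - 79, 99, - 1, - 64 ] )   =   [- 79 , - 64, - 20,-1, - 1, 41, 95, 99 ] 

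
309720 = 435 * 712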